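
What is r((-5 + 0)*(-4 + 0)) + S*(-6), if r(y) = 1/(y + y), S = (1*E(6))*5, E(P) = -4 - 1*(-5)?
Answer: -1199/40 ≈ -29.975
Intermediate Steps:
E(P) = 1 (E(P) = -4 + 5 = 1)
S = 5 (S = (1*1)*5 = 1*5 = 5)
r(y) = 1/(2*y)
r((-5 + 0)*(-4 + 0)) + S*(-6) = 1/(2*(((-5 + 0)*(-4 + 0)))) + 5*(-6) = 1/(2*((-5*(-4)))) - 30 = (½)/20 - 30 = (½)*(1/20) - 30 = 1/40 - 30 = -1199/40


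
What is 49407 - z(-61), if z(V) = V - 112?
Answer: 49580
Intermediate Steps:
z(V) = -112 + V
49407 - z(-61) = 49407 - (-112 - 61) = 49407 - 1*(-173) = 49407 + 173 = 49580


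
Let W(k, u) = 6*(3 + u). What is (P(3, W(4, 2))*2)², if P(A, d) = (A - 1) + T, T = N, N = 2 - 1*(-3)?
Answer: 196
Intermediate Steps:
N = 5 (N = 2 + 3 = 5)
W(k, u) = 18 + 6*u
T = 5
P(A, d) = 4 + A (P(A, d) = (A - 1) + 5 = (-1 + A) + 5 = 4 + A)
(P(3, W(4, 2))*2)² = ((4 + 3)*2)² = (7*2)² = 14² = 196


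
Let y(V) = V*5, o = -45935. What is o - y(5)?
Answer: -45960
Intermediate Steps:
y(V) = 5*V
o - y(5) = -45935 - 5*5 = -45935 - 1*25 = -45935 - 25 = -45960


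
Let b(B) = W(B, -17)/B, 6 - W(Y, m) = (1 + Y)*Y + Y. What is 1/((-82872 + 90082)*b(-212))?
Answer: 53/80236485 ≈ 6.6055e-7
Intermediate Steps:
W(Y, m) = 6 - Y - Y*(1 + Y) (W(Y, m) = 6 - ((1 + Y)*Y + Y) = 6 - (Y*(1 + Y) + Y) = 6 - (Y + Y*(1 + Y)) = 6 + (-Y - Y*(1 + Y)) = 6 - Y - Y*(1 + Y))
b(B) = (6 - B² - 2*B)/B
1/((-82872 + 90082)*b(-212)) = 1/((-82872 + 90082)*(-2 - 1*(-212) + 6/(-212))) = 1/(7210*(-2 + 212 + 6*(-1/212))) = 1/(7210*(-2 + 212 - 3/106)) = 1/(7210*(22257/106)) = (1/7210)*(106/22257) = 53/80236485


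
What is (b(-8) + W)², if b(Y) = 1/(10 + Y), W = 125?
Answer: 63001/4 ≈ 15750.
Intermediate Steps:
(b(-8) + W)² = (1/(10 - 8) + 125)² = (1/2 + 125)² = (½ + 125)² = (251/2)² = 63001/4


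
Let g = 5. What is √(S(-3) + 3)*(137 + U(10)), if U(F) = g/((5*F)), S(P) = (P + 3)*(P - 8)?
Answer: 1371*√3/10 ≈ 237.46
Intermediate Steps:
S(P) = (-8 + P)*(3 + P) (S(P) = (3 + P)*(-8 + P) = (-8 + P)*(3 + P))
U(F) = 1/F (U(F) = 5/((5*F)) = 5*(1/(5*F)) = 1/F)
√(S(-3) + 3)*(137 + U(10)) = √((-24 + (-3)² - 5*(-3)) + 3)*(137 + 1/10) = √((-24 + 9 + 15) + 3)*(137 + ⅒) = √(0 + 3)*(1371/10) = √3*(1371/10) = 1371*√3/10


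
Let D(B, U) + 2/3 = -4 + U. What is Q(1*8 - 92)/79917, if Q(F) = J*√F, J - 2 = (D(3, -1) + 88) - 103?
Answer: -112*I*√21/239751 ≈ -0.0021408*I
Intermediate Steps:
D(B, U) = -14/3 + U (D(B, U) = -⅔ + (-4 + U) = -14/3 + U)
J = -56/3 (J = 2 + (((-14/3 - 1) + 88) - 103) = 2 + ((-17/3 + 88) - 103) = 2 + (247/3 - 103) = 2 - 62/3 = -56/3 ≈ -18.667)
Q(F) = -56*√F/3
Q(1*8 - 92)/79917 = -56*√(1*8 - 92)/3/79917 = -56*√(8 - 92)/3*(1/79917) = -112*I*√21/3*(1/79917) = -112*I*√21/239751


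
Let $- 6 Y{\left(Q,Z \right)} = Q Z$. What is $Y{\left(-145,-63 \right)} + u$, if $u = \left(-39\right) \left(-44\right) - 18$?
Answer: $\frac{351}{2} \approx 175.5$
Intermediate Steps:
$Y{\left(Q,Z \right)} = - \frac{Q Z}{6}$
$u = 1698$ ($u = 1716 - 18 = 1698$)
$Y{\left(-145,-63 \right)} + u = \left(- \frac{1}{6}\right) \left(-145\right) \left(-63\right) + 1698 = - \frac{3045}{2} + 1698 = \frac{351}{2}$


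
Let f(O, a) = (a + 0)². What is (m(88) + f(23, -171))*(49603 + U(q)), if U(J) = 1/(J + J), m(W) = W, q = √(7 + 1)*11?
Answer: 1454806387 + 29329*√2/88 ≈ 1.4548e+9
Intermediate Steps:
f(O, a) = a²
q = 22*√2 (q = √8*11 = (2*√2)*11 = 22*√2 ≈ 31.113)
U(J) = 1/(2*J)
(m(88) + f(23, -171))*(49603 + U(q)) = (88 + (-171)²)*(49603 + 1/(2*((22*√2)))) = (88 + 29241)*(49603 + (√2/44)/2) = 29329*(49603 + √2/88) = 1454806387 + 29329*√2/88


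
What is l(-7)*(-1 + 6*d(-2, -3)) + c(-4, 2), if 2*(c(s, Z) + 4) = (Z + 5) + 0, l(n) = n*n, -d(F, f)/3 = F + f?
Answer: 8721/2 ≈ 4360.5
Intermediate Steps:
d(F, f) = -3*F - 3*f (d(F, f) = -3*(F + f) = -3*F - 3*f)
l(n) = n²
c(s, Z) = -3/2 + Z/2 (c(s, Z) = -4 + ((Z + 5) + 0)/2 = -4 + ((5 + Z) + 0)/2 = -4 + (5 + Z)/2 = -4 + (5/2 + Z/2) = -3/2 + Z/2)
l(-7)*(-1 + 6*d(-2, -3)) + c(-4, 2) = (-7)²*(-1 + 6*(-3*(-2) - 3*(-3))) + (-3/2 + (½)*2) = 49*(-1 + 6*(6 + 9)) + (-3/2 + 1) = 49*(-1 + 6*15) - ½ = 49*(-1 + 90) - ½ = 49*89 - ½ = 4361 - ½ = 8721/2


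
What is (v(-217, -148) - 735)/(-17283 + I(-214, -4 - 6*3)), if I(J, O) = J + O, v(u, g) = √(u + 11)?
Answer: 735/17519 - I*√206/17519 ≈ 0.041954 - 0.00081926*I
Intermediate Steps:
v(u, g) = √(11 + u)
(v(-217, -148) - 735)/(-17283 + I(-214, -4 - 6*3)) = (√(11 - 217) - 735)/(-17283 + (-214 + (-4 - 6*3))) = (√(-206) - 735)/(-17283 + (-214 + (-4 - 18))) = (I*√206 - 735)/(-17283 + (-214 - 22)) = (-735 + I*√206)/(-17283 - 236) = (-735 + I*√206)/(-17519) = (-735 + I*√206)*(-1/17519) = 735/17519 - I*√206/17519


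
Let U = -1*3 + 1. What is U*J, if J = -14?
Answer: 28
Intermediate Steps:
U = -2 (U = -3 + 1 = -2)
U*J = -2*(-14) = 28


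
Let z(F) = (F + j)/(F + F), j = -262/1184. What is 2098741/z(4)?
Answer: 9939637376/2237 ≈ 4.4433e+6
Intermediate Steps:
j = -131/592 (j = -262*1/1184 = -131/592 ≈ -0.22128)
z(F) = (-131/592 + F)/(2*F) (z(F) = (F - 131/592)/(F + F) = (-131/592 + F)/((2*F)) = (-131/592 + F)*(1/(2*F)) = (-131/592 + F)/(2*F))
2098741/z(4) = 2098741/(((1/1184)*(-131 + 592*4)/4)) = 2098741/(((1/1184)*(1/4)*(-131 + 2368))) = 2098741/(((1/1184)*(1/4)*2237)) = 2098741/(2237/4736) = 2098741*(4736/2237) = 9939637376/2237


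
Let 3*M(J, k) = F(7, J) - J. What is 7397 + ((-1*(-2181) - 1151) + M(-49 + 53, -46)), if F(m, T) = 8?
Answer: 25285/3 ≈ 8428.3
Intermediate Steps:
M(J, k) = 8/3 - J/3 (M(J, k) = (8 - J)/3 = 8/3 - J/3)
7397 + ((-1*(-2181) - 1151) + M(-49 + 53, -46)) = 7397 + ((-1*(-2181) - 1151) + (8/3 - (-49 + 53)/3)) = 7397 + ((2181 - 1151) + (8/3 - ⅓*4)) = 7397 + (1030 + (8/3 - 4/3)) = 7397 + (1030 + 4/3) = 7397 + 3094/3 = 25285/3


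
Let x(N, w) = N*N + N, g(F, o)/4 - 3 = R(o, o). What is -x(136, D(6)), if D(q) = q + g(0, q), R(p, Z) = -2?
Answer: -18632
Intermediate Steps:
g(F, o) = 4 (g(F, o) = 12 + 4*(-2) = 12 - 8 = 4)
D(q) = 4 + q (D(q) = q + 4 = 4 + q)
x(N, w) = N + N**2 (x(N, w) = N**2 + N = N + N**2)
-x(136, D(6)) = -136*(1 + 136) = -136*137 = -1*18632 = -18632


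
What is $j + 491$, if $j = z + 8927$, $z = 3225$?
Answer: $12643$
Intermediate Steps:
$j = 12152$ ($j = 3225 + 8927 = 12152$)
$j + 491 = 12152 + 491 = 12643$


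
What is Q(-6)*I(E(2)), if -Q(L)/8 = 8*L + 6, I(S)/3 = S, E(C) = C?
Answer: 2016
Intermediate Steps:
I(S) = 3*S
Q(L) = -48 - 64*L (Q(L) = -8*(8*L + 6) = -8*(6 + 8*L) = -48 - 64*L)
Q(-6)*I(E(2)) = (-48 - 64*(-6))*(3*2) = (-48 + 384)*6 = 336*6 = 2016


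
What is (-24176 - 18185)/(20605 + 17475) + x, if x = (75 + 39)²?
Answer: 494845319/38080 ≈ 12995.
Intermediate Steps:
x = 12996 (x = 114² = 12996)
(-24176 - 18185)/(20605 + 17475) + x = (-24176 - 18185)/(20605 + 17475) + 12996 = -42361/38080 + 12996 = 494845319/38080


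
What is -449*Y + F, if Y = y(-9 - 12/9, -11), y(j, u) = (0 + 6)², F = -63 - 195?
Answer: -16422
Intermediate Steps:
F = -258
y(j, u) = 36 (y(j, u) = 6² = 36)
Y = 36
-449*Y + F = -449*36 - 258 = -16164 - 258 = -16422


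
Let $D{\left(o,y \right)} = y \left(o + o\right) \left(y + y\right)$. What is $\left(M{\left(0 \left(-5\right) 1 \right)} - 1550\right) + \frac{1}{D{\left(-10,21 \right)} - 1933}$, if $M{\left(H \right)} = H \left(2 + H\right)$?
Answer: $- \frac{30338151}{19573} \approx -1550.0$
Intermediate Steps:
$D{\left(o,y \right)} = 4 o y^{2}$ ($D{\left(o,y \right)} = y 2 o 2 y = y 4 o y = 4 o y^{2}$)
$\left(M{\left(0 \left(-5\right) 1 \right)} - 1550\right) + \frac{1}{D{\left(-10,21 \right)} - 1933} = \left(0 \left(-5\right) 1 \left(2 + 0 \left(-5\right) 1\right) - 1550\right) + \frac{1}{4 \left(-10\right) 21^{2} - 1933} = \left(0 \cdot 1 \left(2 + 0 \cdot 1\right) - 1550\right) + \frac{1}{4 \left(-10\right) 441 - 1933} = \left(0 \left(2 + 0\right) - 1550\right) + \frac{1}{-17640 - 1933} = \left(0 \cdot 2 - 1550\right) + \frac{1}{-19573} = \left(0 - 1550\right) - \frac{1}{19573} = -1550 - \frac{1}{19573} = - \frac{30338151}{19573}$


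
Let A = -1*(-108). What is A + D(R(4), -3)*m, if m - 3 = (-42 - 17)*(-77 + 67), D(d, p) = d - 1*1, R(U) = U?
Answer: 1887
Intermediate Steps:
A = 108
D(d, p) = -1 + d (D(d, p) = d - 1 = -1 + d)
m = 593 (m = 3 + (-42 - 17)*(-77 + 67) = 3 - 59*(-10) = 3 + 590 = 593)
A + D(R(4), -3)*m = 108 + (-1 + 4)*593 = 108 + 3*593 = 108 + 1779 = 1887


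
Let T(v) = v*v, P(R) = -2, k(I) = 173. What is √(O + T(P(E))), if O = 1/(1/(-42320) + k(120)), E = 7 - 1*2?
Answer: 2*√53679757585101/7321359 ≈ 2.0014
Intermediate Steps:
E = 5 (E = 7 - 2 = 5)
O = 42320/7321359 (O = 1/(1/(-42320) + 173) = 1/(-1/42320 + 173) = 1/(7321359/42320) = 42320/7321359 ≈ 0.0057803)
T(v) = v²
√(O + T(P(E))) = √(42320/7321359 + (-2)²) = √(42320/7321359 + 4) = √(29327756/7321359) = 2*√53679757585101/7321359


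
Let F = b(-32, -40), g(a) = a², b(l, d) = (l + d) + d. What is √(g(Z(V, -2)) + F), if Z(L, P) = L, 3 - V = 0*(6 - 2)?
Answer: I*√103 ≈ 10.149*I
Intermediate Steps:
V = 3 (V = 3 - 0*(6 - 2) = 3 - 0*4 = 3 - 1*0 = 3 + 0 = 3)
b(l, d) = l + 2*d (b(l, d) = (d + l) + d = l + 2*d)
F = -112 (F = -32 + 2*(-40) = -32 - 80 = -112)
√(g(Z(V, -2)) + F) = √(3² - 112) = √(9 - 112) = √(-103) = I*√103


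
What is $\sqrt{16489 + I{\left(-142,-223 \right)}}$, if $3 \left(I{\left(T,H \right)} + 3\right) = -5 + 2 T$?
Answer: $\frac{\sqrt{147507}}{3} \approx 128.02$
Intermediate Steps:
$I{\left(T,H \right)} = - \frac{14}{3} + \frac{2 T}{3}$ ($I{\left(T,H \right)} = -3 + \frac{-5 + 2 T}{3} = -3 + \left(- \frac{5}{3} + \frac{2 T}{3}\right) = - \frac{14}{3} + \frac{2 T}{3}$)
$\sqrt{16489 + I{\left(-142,-223 \right)}} = \sqrt{16489 + \left(- \frac{14}{3} + \frac{2}{3} \left(-142\right)\right)} = \sqrt{16489 - \frac{298}{3}} = \sqrt{\frac{49169}{3}} = \frac{\sqrt{147507}}{3}$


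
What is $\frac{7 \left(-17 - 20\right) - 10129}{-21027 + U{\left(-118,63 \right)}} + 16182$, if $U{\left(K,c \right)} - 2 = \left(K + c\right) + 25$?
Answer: $\frac{340722398}{21055} \approx 16183.0$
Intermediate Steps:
$U{\left(K,c \right)} = 27 + K + c$ ($U{\left(K,c \right)} = 2 + \left(\left(K + c\right) + 25\right) = 2 + \left(25 + K + c\right) = 27 + K + c$)
$\frac{7 \left(-17 - 20\right) - 10129}{-21027 + U{\left(-118,63 \right)}} + 16182 = \frac{7 \left(-17 - 20\right) - 10129}{-21027 + \left(27 - 118 + 63\right)} + 16182 = \frac{7 \left(-37\right) - 10129}{-21027 - 28} + 16182 = \frac{-259 - 10129}{-21055} + 16182 = \left(-10388\right) \left(- \frac{1}{21055}\right) + 16182 = \frac{10388}{21055} + 16182 = \frac{340722398}{21055}$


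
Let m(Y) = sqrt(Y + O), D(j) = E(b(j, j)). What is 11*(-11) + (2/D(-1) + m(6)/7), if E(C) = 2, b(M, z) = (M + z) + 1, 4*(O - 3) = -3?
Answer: -120 + sqrt(33)/14 ≈ -119.59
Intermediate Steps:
O = 9/4 (O = 3 + (1/4)*(-3) = 3 - 3/4 = 9/4 ≈ 2.2500)
b(M, z) = 1 + M + z
D(j) = 2
m(Y) = sqrt(9/4 + Y) (m(Y) = sqrt(Y + 9/4) = sqrt(9/4 + Y))
11*(-11) + (2/D(-1) + m(6)/7) = 11*(-11) + (2/2 + (sqrt(9 + 4*6)/2)/7) = -121 + (2*(1/2) + (sqrt(9 + 24)/2)*(1/7)) = -121 + (1 + (sqrt(33)/2)*(1/7)) = -121 + (1 + sqrt(33)/14) = -120 + sqrt(33)/14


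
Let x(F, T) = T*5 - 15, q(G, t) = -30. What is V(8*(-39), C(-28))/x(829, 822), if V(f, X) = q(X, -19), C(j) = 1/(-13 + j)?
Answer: -2/273 ≈ -0.0073260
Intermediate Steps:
x(F, T) = -15 + 5*T (x(F, T) = 5*T - 15 = -15 + 5*T)
V(f, X) = -30
V(8*(-39), C(-28))/x(829, 822) = -30/(-15 + 5*822) = -30/(-15 + 4110) = -30/4095 = -30*1/4095 = -2/273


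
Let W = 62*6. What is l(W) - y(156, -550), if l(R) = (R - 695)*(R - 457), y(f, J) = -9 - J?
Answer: 26914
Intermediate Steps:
W = 372
l(R) = (-695 + R)*(-457 + R)
l(W) - y(156, -550) = (317615 + 372² - 1152*372) - (-9 - 1*(-550)) = (317615 + 138384 - 428544) - (-9 + 550) = 27455 - 1*541 = 27455 - 541 = 26914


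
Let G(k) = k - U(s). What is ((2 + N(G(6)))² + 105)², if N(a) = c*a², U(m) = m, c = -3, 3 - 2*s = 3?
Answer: 128618281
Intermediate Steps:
s = 0 (s = 3/2 - ½*3 = 3/2 - 3/2 = 0)
G(k) = k (G(k) = k - 1*0 = k + 0 = k)
N(a) = -3*a²
((2 + N(G(6)))² + 105)² = ((2 - 3*6²)² + 105)² = ((2 - 3*36)² + 105)² = ((2 - 108)² + 105)² = ((-106)² + 105)² = (11236 + 105)² = 11341² = 128618281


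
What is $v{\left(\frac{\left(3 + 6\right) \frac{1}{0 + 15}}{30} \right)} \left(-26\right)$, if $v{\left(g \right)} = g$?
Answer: $- \frac{13}{25} \approx -0.52$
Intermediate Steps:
$v{\left(\frac{\left(3 + 6\right) \frac{1}{0 + 15}}{30} \right)} \left(-26\right) = \frac{\left(3 + 6\right) \frac{1}{0 + 15}}{30} \left(-26\right) = \frac{9}{15} \cdot \frac{1}{30} \left(-26\right) = 9 \cdot \frac{1}{15} \cdot \frac{1}{30} \left(-26\right) = \frac{3}{5} \cdot \frac{1}{30} \left(-26\right) = \frac{1}{50} \left(-26\right) = - \frac{13}{25}$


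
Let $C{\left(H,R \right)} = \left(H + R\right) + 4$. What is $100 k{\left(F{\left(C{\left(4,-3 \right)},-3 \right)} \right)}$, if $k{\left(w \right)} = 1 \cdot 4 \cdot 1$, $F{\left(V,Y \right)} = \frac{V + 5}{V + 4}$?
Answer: $400$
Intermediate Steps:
$C{\left(H,R \right)} = 4 + H + R$
$F{\left(V,Y \right)} = \frac{5 + V}{4 + V}$
$k{\left(w \right)} = 4$ ($k{\left(w \right)} = 4 \cdot 1 = 4$)
$100 k{\left(F{\left(C{\left(4,-3 \right)},-3 \right)} \right)} = 100 \cdot 4 = 400$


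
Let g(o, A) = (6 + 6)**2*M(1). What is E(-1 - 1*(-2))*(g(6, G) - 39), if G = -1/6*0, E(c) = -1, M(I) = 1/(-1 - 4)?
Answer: 339/5 ≈ 67.800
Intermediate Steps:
M(I) = -1/5 (M(I) = 1/(-5) = -1/5)
G = 0 (G = -1*1/6*0 = -1/6*0 = 0)
g(o, A) = -144/5 (g(o, A) = (6 + 6)**2*(-1/5) = 12**2*(-1/5) = 144*(-1/5) = -144/5)
E(-1 - 1*(-2))*(g(6, G) - 39) = -(-144/5 - 39) = -1*(-339/5) = 339/5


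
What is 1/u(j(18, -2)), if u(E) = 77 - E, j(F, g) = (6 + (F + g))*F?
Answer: -1/319 ≈ -0.0031348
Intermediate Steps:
j(F, g) = F*(6 + F + g) (j(F, g) = (6 + F + g)*F = F*(6 + F + g))
1/u(j(18, -2)) = 1/(77 - 18*(6 + 18 - 2)) = 1/(77 - 18*22) = 1/(77 - 1*396) = 1/(77 - 396) = 1/(-319) = -1/319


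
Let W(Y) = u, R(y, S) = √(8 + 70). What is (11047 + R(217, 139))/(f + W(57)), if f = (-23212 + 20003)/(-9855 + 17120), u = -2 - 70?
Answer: -80256455/526289 - 7265*√78/526289 ≈ -152.62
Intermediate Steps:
u = -72
R(y, S) = √78
W(Y) = -72
f = -3209/7265 ≈ -0.44171
(11047 + R(217, 139))/(f + W(57)) = (11047 + √78)/(-3209/7265 - 72) = (11047 + √78)/(-526289/7265) = (11047 + √78)*(-7265/526289) = -80256455/526289 - 7265*√78/526289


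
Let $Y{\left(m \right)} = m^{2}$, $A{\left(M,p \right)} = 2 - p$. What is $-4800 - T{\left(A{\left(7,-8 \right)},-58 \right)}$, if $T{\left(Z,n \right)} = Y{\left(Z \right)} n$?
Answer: $1000$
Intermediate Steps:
$T{\left(Z,n \right)} = n Z^{2}$ ($T{\left(Z,n \right)} = Z^{2} n = n Z^{2}$)
$-4800 - T{\left(A{\left(7,-8 \right)},-58 \right)} = -4800 - - 58 \left(2 - -8\right)^{2} = -4800 - - 58 \left(2 + 8\right)^{2} = -4800 - - 58 \cdot 10^{2} = -4800 - \left(-58\right) 100 = -4800 - -5800 = -4800 + 5800 = 1000$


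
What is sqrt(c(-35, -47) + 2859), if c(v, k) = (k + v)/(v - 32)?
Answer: sqrt(12839545)/67 ≈ 53.481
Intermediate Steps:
c(v, k) = (k + v)/(-32 + v)
sqrt(c(-35, -47) + 2859) = sqrt((-47 - 35)/(-32 - 35) + 2859) = sqrt(-82/(-67) + 2859) = sqrt(-1/67*(-82) + 2859) = sqrt(82/67 + 2859) = sqrt(191635/67) = sqrt(12839545)/67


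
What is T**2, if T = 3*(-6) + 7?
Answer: 121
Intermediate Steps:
T = -11 (T = -18 + 7 = -11)
T**2 = (-11)**2 = 121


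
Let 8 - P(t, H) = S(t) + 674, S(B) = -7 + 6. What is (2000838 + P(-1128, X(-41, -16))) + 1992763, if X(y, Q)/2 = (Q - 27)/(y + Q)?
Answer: 3992936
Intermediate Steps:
S(B) = -1
X(y, Q) = 2*(-27 + Q)/(Q + y) (X(y, Q) = 2*((Q - 27)/(y + Q)) = 2*((-27 + Q)/(Q + y)) = 2*(-27 + Q)/(Q + y))
P(t, H) = -665 (P(t, H) = 8 - (-1 + 674) = 8 - 1*673 = 8 - 673 = -665)
(2000838 + P(-1128, X(-41, -16))) + 1992763 = (2000838 - 665) + 1992763 = 2000173 + 1992763 = 3992936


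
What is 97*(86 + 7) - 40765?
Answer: -31744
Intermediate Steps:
97*(86 + 7) - 40765 = 97*93 - 40765 = 9021 - 40765 = -31744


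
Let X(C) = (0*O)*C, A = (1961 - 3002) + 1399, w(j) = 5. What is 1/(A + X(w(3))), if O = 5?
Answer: 1/358 ≈ 0.0027933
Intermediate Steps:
A = 358 (A = -1041 + 1399 = 358)
X(C) = 0 (X(C) = (0*5)*C = 0*C = 0)
1/(A + X(w(3))) = 1/(358 + 0) = 1/358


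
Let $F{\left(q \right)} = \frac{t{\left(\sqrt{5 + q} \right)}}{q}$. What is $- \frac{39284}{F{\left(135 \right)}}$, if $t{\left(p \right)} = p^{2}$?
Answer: $-37881$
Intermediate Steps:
$F{\left(q \right)} = \frac{5 + q}{q}$ ($F{\left(q \right)} = \frac{\left(\sqrt{5 + q}\right)^{2}}{q} = \frac{5 + q}{q}$)
$- \frac{39284}{F{\left(135 \right)}} = - \frac{39284}{\frac{1}{135} \left(5 + 135\right)} = - \frac{39284}{\frac{1}{135} \cdot 140} = - \frac{39284}{\frac{28}{27}} = \left(-39284\right) \frac{27}{28} = -37881$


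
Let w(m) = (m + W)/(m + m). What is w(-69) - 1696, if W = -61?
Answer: -116959/69 ≈ -1695.1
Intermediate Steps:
w(m) = (-61 + m)/(2*m) (w(m) = (m - 61)/(m + m) = (-61 + m)/((2*m)) = (-61 + m)*(1/(2*m)) = (-61 + m)/(2*m))
w(-69) - 1696 = (½)*(-61 - 69)/(-69) - 1696 = (½)*(-1/69)*(-130) - 1696 = 65/69 - 1696 = -116959/69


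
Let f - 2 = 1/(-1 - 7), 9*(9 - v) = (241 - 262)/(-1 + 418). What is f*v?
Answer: 28165/1668 ≈ 16.885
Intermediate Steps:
v = 11266/1251 (v = 9 - (241 - 262)/(9*(-1 + 418)) = 9 - (-7)/(3*417) = 9 - ⅑*(-7/139) = 9 + 7/1251 = 11266/1251 ≈ 9.0056)
f = 15/8 (f = 2 + 1/(-1 - 7) = 2 + 1/(-8) = 2 - ⅛ = 15/8 ≈ 1.8750)
f*v = (15/8)*(11266/1251) = 28165/1668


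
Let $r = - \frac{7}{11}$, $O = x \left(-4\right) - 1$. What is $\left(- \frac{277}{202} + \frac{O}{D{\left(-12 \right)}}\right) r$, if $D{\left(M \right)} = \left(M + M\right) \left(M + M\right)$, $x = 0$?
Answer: $\frac{559139}{639936} \approx 0.87374$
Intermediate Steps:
$D{\left(M \right)} = 4 M^{2}$ ($D{\left(M \right)} = 2 M 2 M = 4 M^{2}$)
$O = -1$ ($O = 0 \left(-4\right) - 1 = 0 - 1 = -1$)
$r = - \frac{7}{11}$ ($r = \left(-7\right) \frac{1}{11} = - \frac{7}{11} \approx -0.63636$)
$\left(- \frac{277}{202} + \frac{O}{D{\left(-12 \right)}}\right) r = \left(- \frac{277}{202} - \frac{1}{4 \left(-12\right)^{2}}\right) \left(- \frac{7}{11}\right) = \left(\left(-277\right) \frac{1}{202} - \frac{1}{4 \cdot 144}\right) \left(- \frac{7}{11}\right) = \left(- \frac{277}{202} - \frac{1}{576}\right) \left(- \frac{7}{11}\right) = \left(- \frac{79877}{58176}\right) \left(- \frac{7}{11}\right) = \frac{559139}{639936}$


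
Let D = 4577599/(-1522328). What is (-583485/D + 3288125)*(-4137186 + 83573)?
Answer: -64614482846474032415/4577599 ≈ -1.4115e+13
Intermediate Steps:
D = -4577599/1522328 (D = 4577599*(-1/1522328) = -4577599/1522328 ≈ -3.0070)
(-583485/D + 3288125)*(-4137186 + 83573) = (-583485/(-4577599/1522328) + 3288125)*(-4137186 + 83573) = (-583485*(-1522328/4577599) + 3288125)*(-4053613) = (888255553080/4577599 + 3288125)*(-4053613) = (15939973264955/4577599)*(-4053613) = -64614482846474032415/4577599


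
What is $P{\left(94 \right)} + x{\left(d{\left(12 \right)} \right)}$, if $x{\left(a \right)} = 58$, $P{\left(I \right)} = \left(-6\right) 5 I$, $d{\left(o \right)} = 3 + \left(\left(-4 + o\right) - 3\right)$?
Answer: $-2762$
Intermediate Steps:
$d{\left(o \right)} = -4 + o$ ($d{\left(o \right)} = 3 + \left(-7 + o\right) = -4 + o$)
$P{\left(I \right)} = - 30 I$
$P{\left(94 \right)} + x{\left(d{\left(12 \right)} \right)} = \left(-30\right) 94 + 58 = -2820 + 58 = -2762$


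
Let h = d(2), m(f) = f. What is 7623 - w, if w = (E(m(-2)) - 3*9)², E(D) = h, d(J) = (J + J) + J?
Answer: 7182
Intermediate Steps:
d(J) = 3*J (d(J) = 2*J + J = 3*J)
h = 6 (h = 3*2 = 6)
E(D) = 6
w = 441 (w = (6 - 3*9)² = (6 - 27)² = (-21)² = 441)
7623 - w = 7623 - 1*441 = 7623 - 441 = 7182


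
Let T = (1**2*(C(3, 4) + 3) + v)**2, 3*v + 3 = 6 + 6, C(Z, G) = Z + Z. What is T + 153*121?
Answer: 18657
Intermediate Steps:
C(Z, G) = 2*Z
v = 3 (v = -1 + (6 + 6)/3 = -1 + (1/3)*12 = -1 + 4 = 3)
T = 144 (T = (1**2*(2*3 + 3) + 3)**2 = (1*(6 + 3) + 3)**2 = (1*9 + 3)**2 = (9 + 3)**2 = 12**2 = 144)
T + 153*121 = 144 + 153*121 = 144 + 18513 = 18657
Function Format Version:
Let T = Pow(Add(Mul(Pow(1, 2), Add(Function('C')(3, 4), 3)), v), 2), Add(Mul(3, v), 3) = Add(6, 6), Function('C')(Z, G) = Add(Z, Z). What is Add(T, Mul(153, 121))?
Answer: 18657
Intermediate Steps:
Function('C')(Z, G) = Mul(2, Z)
v = 3 (v = Add(-1, Mul(Rational(1, 3), Add(6, 6))) = Add(-1, Mul(Rational(1, 3), 12)) = Add(-1, 4) = 3)
T = 144 (T = Pow(Add(Mul(Pow(1, 2), Add(Mul(2, 3), 3)), 3), 2) = Pow(Add(Mul(1, Add(6, 3)), 3), 2) = Pow(Add(Mul(1, 9), 3), 2) = Pow(Add(9, 3), 2) = Pow(12, 2) = 144)
Add(T, Mul(153, 121)) = Add(144, Mul(153, 121)) = Add(144, 18513) = 18657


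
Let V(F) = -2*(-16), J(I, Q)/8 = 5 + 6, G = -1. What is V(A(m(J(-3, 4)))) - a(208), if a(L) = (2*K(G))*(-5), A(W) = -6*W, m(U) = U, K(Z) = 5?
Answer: 82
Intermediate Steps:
J(I, Q) = 88 (J(I, Q) = 8*(5 + 6) = 8*11 = 88)
a(L) = -50 (a(L) = (2*5)*(-5) = 10*(-5) = -50)
V(F) = 32
V(A(m(J(-3, 4)))) - a(208) = 32 - 1*(-50) = 32 + 50 = 82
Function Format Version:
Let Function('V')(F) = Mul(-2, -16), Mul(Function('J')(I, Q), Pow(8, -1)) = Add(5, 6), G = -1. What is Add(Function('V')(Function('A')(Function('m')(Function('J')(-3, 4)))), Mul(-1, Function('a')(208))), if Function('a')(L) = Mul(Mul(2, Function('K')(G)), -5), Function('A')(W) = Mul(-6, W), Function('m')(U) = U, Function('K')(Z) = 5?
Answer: 82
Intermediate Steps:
Function('J')(I, Q) = 88 (Function('J')(I, Q) = Mul(8, Add(5, 6)) = Mul(8, 11) = 88)
Function('a')(L) = -50 (Function('a')(L) = Mul(Mul(2, 5), -5) = Mul(10, -5) = -50)
Function('V')(F) = 32
Add(Function('V')(Function('A')(Function('m')(Function('J')(-3, 4)))), Mul(-1, Function('a')(208))) = Add(32, Mul(-1, -50)) = Add(32, 50) = 82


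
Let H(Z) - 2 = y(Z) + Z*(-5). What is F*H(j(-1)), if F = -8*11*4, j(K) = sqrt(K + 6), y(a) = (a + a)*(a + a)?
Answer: -7744 + 1760*sqrt(5) ≈ -3808.5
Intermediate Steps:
y(a) = 4*a**2 (y(a) = (2*a)*(2*a) = 4*a**2)
j(K) = sqrt(6 + K)
H(Z) = 2 - 5*Z + 4*Z**2 (H(Z) = 2 + (4*Z**2 + Z*(-5)) = 2 + (4*Z**2 - 5*Z) = 2 + (-5*Z + 4*Z**2) = 2 - 5*Z + 4*Z**2)
F = -352 (F = -88*4 = -352)
F*H(j(-1)) = -352*(2 - 5*sqrt(6 - 1) + 4*(sqrt(6 - 1))**2) = -352*(2 - 5*sqrt(5) + 4*(sqrt(5))**2) = -352*(2 - 5*sqrt(5) + 4*5) = -352*(2 - 5*sqrt(5) + 20) = -352*(22 - 5*sqrt(5)) = -7744 + 1760*sqrt(5)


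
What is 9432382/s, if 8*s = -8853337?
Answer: -75459056/8853337 ≈ -8.5232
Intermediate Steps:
s = -8853337/8 (s = (⅛)*(-8853337) = -8853337/8 ≈ -1.1067e+6)
9432382/s = 9432382/(-8853337/8) = 9432382*(-8/8853337) = -75459056/8853337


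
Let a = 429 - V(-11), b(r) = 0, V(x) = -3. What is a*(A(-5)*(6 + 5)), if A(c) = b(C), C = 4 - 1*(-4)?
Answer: 0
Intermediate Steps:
C = 8 (C = 4 + 4 = 8)
A(c) = 0
a = 432 (a = 429 - 1*(-3) = 429 + 3 = 432)
a*(A(-5)*(6 + 5)) = 432*(0*(6 + 5)) = 432*(0*11) = 432*0 = 0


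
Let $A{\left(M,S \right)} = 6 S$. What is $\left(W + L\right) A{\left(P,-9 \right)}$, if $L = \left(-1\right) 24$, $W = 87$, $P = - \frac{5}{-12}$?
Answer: $-3402$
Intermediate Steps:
$P = \frac{5}{12}$ ($P = \left(-5\right) \left(- \frac{1}{12}\right) = \frac{5}{12} \approx 0.41667$)
$L = -24$
$\left(W + L\right) A{\left(P,-9 \right)} = \left(87 - 24\right) 6 \left(-9\right) = 63 \left(-54\right) = -3402$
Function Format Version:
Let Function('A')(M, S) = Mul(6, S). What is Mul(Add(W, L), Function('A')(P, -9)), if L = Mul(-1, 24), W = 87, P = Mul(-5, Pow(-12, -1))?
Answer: -3402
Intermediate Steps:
P = Rational(5, 12) (P = Mul(-5, Rational(-1, 12)) = Rational(5, 12) ≈ 0.41667)
L = -24
Mul(Add(W, L), Function('A')(P, -9)) = Mul(Add(87, -24), Mul(6, -9)) = Mul(63, -54) = -3402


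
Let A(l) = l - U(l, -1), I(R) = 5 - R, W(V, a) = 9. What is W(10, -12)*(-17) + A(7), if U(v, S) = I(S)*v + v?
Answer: -195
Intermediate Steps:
U(v, S) = v + v*(5 - S) (U(v, S) = (5 - S)*v + v = v*(5 - S) + v = v + v*(5 - S))
A(l) = -6*l (A(l) = l - l*(6 - 1*(-1)) = l - l*(6 + 1) = l - l*7 = l - 7*l = -6*l)
W(10, -12)*(-17) + A(7) = 9*(-17) - 6*7 = -153 - 42 = -195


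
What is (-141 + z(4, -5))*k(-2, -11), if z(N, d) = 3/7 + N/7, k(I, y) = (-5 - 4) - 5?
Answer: 1960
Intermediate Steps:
k(I, y) = -14 (k(I, y) = -9 - 5 = -14)
z(N, d) = 3/7 + N/7 (z(N, d) = 3*(⅐) + N*(⅐) = 3/7 + N/7)
(-141 + z(4, -5))*k(-2, -11) = (-141 + (3/7 + (⅐)*4))*(-14) = (-141 + (3/7 + 4/7))*(-14) = (-141 + 1)*(-14) = -140*(-14) = 1960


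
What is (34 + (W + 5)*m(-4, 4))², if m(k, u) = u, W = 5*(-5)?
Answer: 2116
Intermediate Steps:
W = -25
(34 + (W + 5)*m(-4, 4))² = (34 + (-25 + 5)*4)² = (34 - 20*4)² = (34 - 80)² = (-46)² = 2116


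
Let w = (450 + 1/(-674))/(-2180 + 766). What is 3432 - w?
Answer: 3271122851/953036 ≈ 3432.3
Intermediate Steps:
w = -303299/953036 (w = (450 - 1/674)/(-1414) = (303299/674)*(-1/1414) = -303299/953036 ≈ -0.31824)
3432 - w = 3432 - 1*(-303299/953036) = 3432 + 303299/953036 = 3271122851/953036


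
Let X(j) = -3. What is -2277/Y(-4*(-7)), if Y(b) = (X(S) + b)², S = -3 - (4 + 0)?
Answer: -2277/625 ≈ -3.6432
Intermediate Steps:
S = -7 (S = -3 - 1*4 = -3 - 4 = -7)
Y(b) = (-3 + b)²
-2277/Y(-4*(-7)) = -2277/(-3 - 4*(-7))² = -2277/(-3 + 28)² = -2277/(25²) = -2277/625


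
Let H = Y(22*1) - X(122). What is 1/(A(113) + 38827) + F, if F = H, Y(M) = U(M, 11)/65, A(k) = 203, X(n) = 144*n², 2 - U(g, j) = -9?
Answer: -1087486871561/507390 ≈ -2.1433e+6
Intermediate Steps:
U(g, j) = 11 (U(g, j) = 2 - 1*(-9) = 2 + 9 = 11)
Y(M) = 11/65
H = -139314229/65 (H = 11/65 - 144*122² = 11/65 - 144*14884 = 11/65 - 1*2143296 = 11/65 - 2143296 = -139314229/65 ≈ -2.1433e+6)
F = -139314229/65 ≈ -2.1433e+6
1/(A(113) + 38827) + F = 1/(203 + 38827) - 139314229/65 = 1/39030 - 139314229/65 = -1087486871561/507390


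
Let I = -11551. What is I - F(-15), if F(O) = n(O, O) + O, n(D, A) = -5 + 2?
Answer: -11533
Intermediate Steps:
n(D, A) = -3
F(O) = -3 + O
I - F(-15) = -11551 - (-3 - 15) = -11551 - 1*(-18) = -11551 + 18 = -11533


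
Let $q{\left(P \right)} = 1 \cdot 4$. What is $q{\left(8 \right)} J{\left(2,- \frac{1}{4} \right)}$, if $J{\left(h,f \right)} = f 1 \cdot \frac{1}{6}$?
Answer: $- \frac{1}{6} \approx -0.16667$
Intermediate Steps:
$q{\left(P \right)} = 4$
$J{\left(h,f \right)} = \frac{f}{6}$ ($J{\left(h,f \right)} = f 1 \cdot \frac{1}{6} = f \frac{1}{6} = \frac{f}{6}$)
$q{\left(8 \right)} J{\left(2,- \frac{1}{4} \right)} = 4 \frac{\left(-1\right) \frac{1}{4}}{6} = 4 \cdot \frac{1}{6} \left(- \frac{1}{4}\right) = 4 \left(- \frac{1}{24}\right) = - \frac{1}{6}$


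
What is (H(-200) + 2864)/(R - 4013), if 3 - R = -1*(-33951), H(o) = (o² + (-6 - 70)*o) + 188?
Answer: -58252/37961 ≈ -1.5345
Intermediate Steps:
H(o) = 188 + o² - 76*o (H(o) = (o² - 76*o) + 188 = 188 + o² - 76*o)
R = -33948 (R = 3 - (-1)*(-33951) = 3 - 1*33951 = 3 - 33951 = -33948)
(H(-200) + 2864)/(R - 4013) = ((188 + (-200)² - 76*(-200)) + 2864)/(-33948 - 4013) = ((188 + 40000 + 15200) + 2864)/(-37961) = (55388 + 2864)*(-1/37961) = 58252*(-1/37961) = -58252/37961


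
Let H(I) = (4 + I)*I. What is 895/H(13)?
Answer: 895/221 ≈ 4.0498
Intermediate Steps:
H(I) = I*(4 + I)
895/H(13) = 895/((13*(4 + 13))) = 895/((13*17)) = 895/221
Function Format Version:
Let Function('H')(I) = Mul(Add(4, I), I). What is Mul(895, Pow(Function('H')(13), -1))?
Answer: Rational(895, 221) ≈ 4.0498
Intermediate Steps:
Function('H')(I) = Mul(I, Add(4, I))
Mul(895, Pow(Function('H')(13), -1)) = Mul(895, Pow(Mul(13, Add(4, 13)), -1)) = Mul(895, Pow(Mul(13, 17), -1)) = Mul(895, Pow(221, -1)) = Mul(895, Rational(1, 221)) = Rational(895, 221)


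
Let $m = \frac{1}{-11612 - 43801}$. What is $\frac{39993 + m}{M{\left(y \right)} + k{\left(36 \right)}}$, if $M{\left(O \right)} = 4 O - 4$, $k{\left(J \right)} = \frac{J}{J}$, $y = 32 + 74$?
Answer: $\frac{2216132108}{23328873} \approx 94.995$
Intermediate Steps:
$y = 106$
$m = - \frac{1}{55413}$ ($m = \frac{1}{-55413} = - \frac{1}{55413} \approx -1.8046 \cdot 10^{-5}$)
$k{\left(J \right)} = 1$
$M{\left(O \right)} = -4 + 4 O$
$\frac{39993 + m}{M{\left(y \right)} + k{\left(36 \right)}} = \frac{39993 - \frac{1}{55413}}{\left(-4 + 4 \cdot 106\right) + 1} = \frac{2216132108}{55413 \left(\left(-4 + 424\right) + 1\right)} = \frac{2216132108}{55413 \left(420 + 1\right)} = \frac{2216132108}{55413 \cdot 421} = \frac{2216132108}{55413} \cdot \frac{1}{421} = \frac{2216132108}{23328873}$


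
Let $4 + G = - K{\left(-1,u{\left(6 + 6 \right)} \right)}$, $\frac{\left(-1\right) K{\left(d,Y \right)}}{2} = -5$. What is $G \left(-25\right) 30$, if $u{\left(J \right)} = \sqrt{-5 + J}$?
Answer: $10500$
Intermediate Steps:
$K{\left(d,Y \right)} = 10$ ($K{\left(d,Y \right)} = \left(-2\right) \left(-5\right) = 10$)
$G = -14$ ($G = -4 - 10 = -14$)
$G \left(-25\right) 30 = \left(-14\right) \left(-25\right) 30 = 350 \cdot 30 = 10500$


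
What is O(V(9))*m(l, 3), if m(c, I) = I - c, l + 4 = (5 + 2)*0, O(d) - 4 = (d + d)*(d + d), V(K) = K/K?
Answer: 56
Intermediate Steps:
V(K) = 1
O(d) = 4 + 4*d² (O(d) = 4 + (d + d)*(d + d) = 4 + (2*d)*(2*d) = 4 + 4*d²)
l = -4 (l = -4 + (5 + 2)*0 = -4 + 7*0 = -4 + 0 = -4)
O(V(9))*m(l, 3) = (4 + 4*1²)*(3 - 1*(-4)) = (4 + 4*1)*(3 + 4) = (4 + 4)*7 = 8*7 = 56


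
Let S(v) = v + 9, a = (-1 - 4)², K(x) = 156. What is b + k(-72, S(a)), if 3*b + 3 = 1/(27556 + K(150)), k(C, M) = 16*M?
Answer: 45142849/83136 ≈ 543.00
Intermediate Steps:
a = 25 (a = (-5)² = 25)
S(v) = 9 + v
b = -83135/83136 (b = -1 + 1/(3*(27556 + 156)) = -1 + (⅓)/27712 = -1 + (⅓)*(1/27712) = -1 + 1/83136 = -83135/83136 ≈ -0.99999)
b + k(-72, S(a)) = -83135/83136 + 16*(9 + 25) = -83135/83136 + 16*34 = -83135/83136 + 544 = 45142849/83136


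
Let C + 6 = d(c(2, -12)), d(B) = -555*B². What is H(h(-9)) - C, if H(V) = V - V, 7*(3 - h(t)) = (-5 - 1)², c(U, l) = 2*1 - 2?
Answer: 6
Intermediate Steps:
c(U, l) = 0 (c(U, l) = 2 - 2 = 0)
h(t) = -15/7 (h(t) = 3 - (-5 - 1)²/7 = 3 - ⅐*(-6)² = 3 - ⅐*36 = 3 - 36/7 = -15/7)
H(V) = 0
C = -6 (C = -6 - 555*0² = -6 - 555*0 = -6 + 0 = -6)
H(h(-9)) - C = 0 - 1*(-6) = 0 + 6 = 6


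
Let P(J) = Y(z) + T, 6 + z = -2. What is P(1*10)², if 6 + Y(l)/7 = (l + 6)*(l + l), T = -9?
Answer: 29929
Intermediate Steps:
z = -8 (z = -6 - 2 = -8)
Y(l) = -42 + 14*l*(6 + l) (Y(l) = -42 + 7*((l + 6)*(l + l)) = -42 + 7*((6 + l)*(2*l)) = -42 + 7*(2*l*(6 + l)) = -42 + 14*l*(6 + l))
P(J) = 173 (P(J) = (-42 + 14*(-8)² + 84*(-8)) - 9 = (-42 + 14*64 - 672) - 9 = (-42 + 896 - 672) - 9 = 182 - 9 = 173)
P(1*10)² = 173² = 29929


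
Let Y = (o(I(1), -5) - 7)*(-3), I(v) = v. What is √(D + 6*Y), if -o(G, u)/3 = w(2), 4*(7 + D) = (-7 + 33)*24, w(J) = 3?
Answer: √437 ≈ 20.905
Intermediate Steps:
D = 149 (D = -7 + ((-7 + 33)*24)/4 = -7 + (26*24)/4 = -7 + (¼)*624 = -7 + 156 = 149)
o(G, u) = -9 (o(G, u) = -3*3 = -9)
Y = 48 (Y = (-9 - 7)*(-3) = -16*(-3) = 48)
√(D + 6*Y) = √(149 + 6*48) = √(149 + 288) = √437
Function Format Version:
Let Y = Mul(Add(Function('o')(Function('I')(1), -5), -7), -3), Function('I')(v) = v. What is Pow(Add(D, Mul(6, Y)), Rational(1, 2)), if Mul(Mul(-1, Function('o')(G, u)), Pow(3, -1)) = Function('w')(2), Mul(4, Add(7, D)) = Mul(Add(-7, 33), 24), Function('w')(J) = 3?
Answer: Pow(437, Rational(1, 2)) ≈ 20.905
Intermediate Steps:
D = 149 (D = Add(-7, Mul(Rational(1, 4), Mul(Add(-7, 33), 24))) = Add(-7, Mul(Rational(1, 4), Mul(26, 24))) = Add(-7, Mul(Rational(1, 4), 624)) = Add(-7, 156) = 149)
Function('o')(G, u) = -9 (Function('o')(G, u) = Mul(-3, 3) = -9)
Y = 48 (Y = Mul(Add(-9, -7), -3) = Mul(-16, -3) = 48)
Pow(Add(D, Mul(6, Y)), Rational(1, 2)) = Pow(Add(149, Mul(6, 48)), Rational(1, 2)) = Pow(Add(149, 288), Rational(1, 2)) = Pow(437, Rational(1, 2))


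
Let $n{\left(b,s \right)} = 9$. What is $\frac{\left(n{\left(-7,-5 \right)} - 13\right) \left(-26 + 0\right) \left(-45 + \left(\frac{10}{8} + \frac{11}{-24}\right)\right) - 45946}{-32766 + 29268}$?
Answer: $\frac{151631}{10494} \approx 14.449$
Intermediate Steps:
$\frac{\left(n{\left(-7,-5 \right)} - 13\right) \left(-26 + 0\right) \left(-45 + \left(\frac{10}{8} + \frac{11}{-24}\right)\right) - 45946}{-32766 + 29268} = \frac{\left(9 - 13\right) \left(-26 + 0\right) \left(-45 + \left(\frac{10}{8} + \frac{11}{-24}\right)\right) - 45946}{-32766 + 29268} = \frac{\left(9 - 13\right) \left(- 26 \left(-45 + \left(10 \cdot \frac{1}{8} + 11 \left(- \frac{1}{24}\right)\right)\right)\right) - 45946}{-3498} = \left(\left(9 - 13\right) \left(- 26 \left(-45 + \left(\frac{5}{4} - \frac{11}{24}\right)\right)\right) - 45946\right) \left(- \frac{1}{3498}\right) = \left(- 4 \left(- 26 \left(-45 + \frac{19}{24}\right)\right) - 45946\right) \left(- \frac{1}{3498}\right) = \left(- 4 \left(\left(-26\right) \left(- \frac{1061}{24}\right)\right) - 45946\right) \left(- \frac{1}{3498}\right) = \left(\left(-4\right) \frac{13793}{12} - 45946\right) \left(- \frac{1}{3498}\right) = \left(- \frac{13793}{3} - 45946\right) \left(- \frac{1}{3498}\right) = \left(- \frac{151631}{3}\right) \left(- \frac{1}{3498}\right) = \frac{151631}{10494}$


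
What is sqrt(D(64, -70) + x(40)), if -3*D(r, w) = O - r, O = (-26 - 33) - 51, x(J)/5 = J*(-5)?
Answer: I*sqrt(942) ≈ 30.692*I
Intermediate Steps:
x(J) = -25*J (x(J) = 5*(J*(-5)) = 5*(-5*J) = -25*J)
O = -110 (O = -59 - 51 = -110)
D(r, w) = 110/3 + r/3 (D(r, w) = -(-110 - r)/3 = 110/3 + r/3)
sqrt(D(64, -70) + x(40)) = sqrt((110/3 + (1/3)*64) - 25*40) = sqrt((110/3 + 64/3) - 1000) = sqrt(58 - 1000) = sqrt(-942) = I*sqrt(942)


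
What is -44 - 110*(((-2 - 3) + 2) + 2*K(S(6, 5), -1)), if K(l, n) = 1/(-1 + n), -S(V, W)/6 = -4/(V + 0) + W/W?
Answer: 396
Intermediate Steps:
S(V, W) = -6 + 24/V (S(V, W) = -6*(-4/(V + 0) + W/W) = -6*(-4/V + 1) = -6*(1 - 4/V) = -6 + 24/V)
-44 - 110*(((-2 - 3) + 2) + 2*K(S(6, 5), -1)) = -44 - 110*(((-2 - 3) + 2) + 2/(-1 - 1)) = -44 - 110*((-5 + 2) + 2/(-2)) = -44 - 110*(-3 + 2*(-½)) = -44 - 110*(-3 - 1) = -44 - 110*(-4) = -44 + 440 = 396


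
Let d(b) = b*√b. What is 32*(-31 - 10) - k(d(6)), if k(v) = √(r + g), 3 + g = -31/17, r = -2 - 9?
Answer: -1312 - I*√4573/17 ≈ -1312.0 - 3.9779*I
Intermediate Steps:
r = -11
d(b) = b^(3/2)
g = -82/17 (g = -3 - 31/17 = -82/17 ≈ -4.8235)
k(v) = I*√4573/17 (k(v) = √(-11 - 82/17) = √(-269/17) = I*√4573/17)
32*(-31 - 10) - k(d(6)) = 32*(-31 - 10) - I*√4573/17 = 32*(-41) - I*√4573/17 = -1312 - I*√4573/17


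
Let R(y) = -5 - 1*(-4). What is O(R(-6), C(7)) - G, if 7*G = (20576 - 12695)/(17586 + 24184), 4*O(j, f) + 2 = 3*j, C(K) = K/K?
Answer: -746737/584780 ≈ -1.2770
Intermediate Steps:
R(y) = -1 (R(y) = -5 + 4 = -1)
C(K) = 1
O(j, f) = -½ + 3*j/4 (O(j, f) = -½ + (3*j)/4 = -½ + 3*j/4)
G = 7881/292390 (G = ((20576 - 12695)/(17586 + 24184))/7 = (7881/41770)/7 = (7881*(1/41770))/7 = (⅐)*(7881/41770) = 7881/292390 ≈ 0.026954)
O(R(-6), C(7)) - G = (-½ + (¾)*(-1)) - 1*7881/292390 = (-½ - ¾) - 7881/292390 = -5/4 - 7881/292390 = -746737/584780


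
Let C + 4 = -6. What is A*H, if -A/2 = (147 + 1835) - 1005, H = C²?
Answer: -195400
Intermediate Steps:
C = -10 (C = -4 - 6 = -10)
H = 100 (H = (-10)² = 100)
A = -1954 (A = -2*((147 + 1835) - 1005) = -2*(1982 - 1005) = -2*977 = -1954)
A*H = -1954*100 = -195400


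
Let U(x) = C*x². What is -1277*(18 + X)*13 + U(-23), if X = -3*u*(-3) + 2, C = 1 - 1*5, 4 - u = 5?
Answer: -184727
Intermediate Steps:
u = -1 (u = 4 - 1*5 = 4 - 5 = -1)
C = -4 (C = 1 - 5 = -4)
U(x) = -4*x²
X = -7 (X = -3*(-1)*(-3) + 2 = 3*(-3) + 2 = -9 + 2 = -7)
-1277*(18 + X)*13 + U(-23) = -1277*(18 - 7)*13 - 4*(-23)² = -14047*13 - 4*529 = -1277*143 - 2116 = -182611 - 2116 = -184727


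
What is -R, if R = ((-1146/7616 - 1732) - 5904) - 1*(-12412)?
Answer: -18186435/3808 ≈ -4775.9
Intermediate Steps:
R = 18186435/3808 (R = ((-1146*1/7616 - 1732) - 5904) + 12412 = ((-573/3808 - 1732) - 5904) + 12412 = (-6596029/3808 - 5904) + 12412 = -29078461/3808 + 12412 = 18186435/3808 ≈ 4775.9)
-R = -1*18186435/3808 = -18186435/3808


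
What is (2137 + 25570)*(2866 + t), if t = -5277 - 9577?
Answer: -332151516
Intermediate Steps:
t = -14854
(2137 + 25570)*(2866 + t) = (2137 + 25570)*(2866 - 14854) = 27707*(-11988) = -332151516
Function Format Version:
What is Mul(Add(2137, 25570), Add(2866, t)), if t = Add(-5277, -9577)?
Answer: -332151516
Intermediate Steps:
t = -14854
Mul(Add(2137, 25570), Add(2866, t)) = Mul(Add(2137, 25570), Add(2866, -14854)) = Mul(27707, -11988) = -332151516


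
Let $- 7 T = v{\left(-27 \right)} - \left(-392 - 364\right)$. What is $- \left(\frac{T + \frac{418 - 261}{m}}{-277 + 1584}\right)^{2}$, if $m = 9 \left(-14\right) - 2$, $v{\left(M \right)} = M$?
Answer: $- \frac{8913436921}{1371409629184} \approx -0.0064995$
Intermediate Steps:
$m = -128$ ($m = -126 - 2 = -128$)
$T = - \frac{729}{7}$ ($T = - \frac{-27 - \left(-392 - 364\right)}{7} = - \frac{-27 - -756}{7} = - \frac{-27 + 756}{7} = \left(- \frac{1}{7}\right) 729 = - \frac{729}{7} \approx -104.14$)
$- \left(\frac{T + \frac{418 - 261}{m}}{-277 + 1584}\right)^{2} = - \left(\frac{- \frac{729}{7} + \frac{418 - 261}{-128}}{-277 + 1584}\right)^{2} = - \left(\frac{- \frac{729}{7} + \left(418 - 261\right) \left(- \frac{1}{128}\right)}{1307}\right)^{2} = - \left(\left(- \frac{729}{7} + 157 \left(- \frac{1}{128}\right)\right) \frac{1}{1307}\right)^{2} = - \left(\left(- \frac{729}{7} - \frac{157}{128}\right) \frac{1}{1307}\right)^{2} = - \left(\left(- \frac{94411}{896}\right) \frac{1}{1307}\right)^{2} = - \left(- \frac{94411}{1171072}\right)^{2} = \left(-1\right) \frac{8913436921}{1371409629184} = - \frac{8913436921}{1371409629184}$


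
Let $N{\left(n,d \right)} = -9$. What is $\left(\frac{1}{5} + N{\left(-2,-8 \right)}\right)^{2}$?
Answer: $\frac{1936}{25} \approx 77.44$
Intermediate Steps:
$\left(\frac{1}{5} + N{\left(-2,-8 \right)}\right)^{2} = \left(\frac{1}{5} - 9\right)^{2} = \left(- \frac{44}{5}\right)^{2} = \frac{1936}{25}$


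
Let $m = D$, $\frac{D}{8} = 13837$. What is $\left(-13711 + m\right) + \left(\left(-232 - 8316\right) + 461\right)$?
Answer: $88898$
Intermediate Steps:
$D = 110696$ ($D = 8 \cdot 13837 = 110696$)
$m = 110696$
$\left(-13711 + m\right) + \left(\left(-232 - 8316\right) + 461\right) = \left(-13711 + 110696\right) + \left(\left(-232 - 8316\right) + 461\right) = 96985 + \left(-8548 + 461\right) = 96985 - 8087 = 88898$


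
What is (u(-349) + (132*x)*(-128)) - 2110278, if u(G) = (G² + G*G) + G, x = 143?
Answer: -4283153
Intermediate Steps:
u(G) = G + 2*G² (u(G) = (G² + G²) + G = 2*G² + G = G + 2*G²)
(u(-349) + (132*x)*(-128)) - 2110278 = (-349*(1 + 2*(-349)) + (132*143)*(-128)) - 2110278 = (-349*(1 - 698) + 18876*(-128)) - 2110278 = (-349*(-697) - 2416128) - 2110278 = (243253 - 2416128) - 2110278 = -2172875 - 2110278 = -4283153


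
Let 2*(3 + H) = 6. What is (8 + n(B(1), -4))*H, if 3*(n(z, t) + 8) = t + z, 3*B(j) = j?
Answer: 0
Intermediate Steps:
B(j) = j/3
H = 0 (H = -3 + (½)*6 = -3 + 3 = 0)
n(z, t) = -8 + t/3 + z/3 (n(z, t) = -8 + (t + z)/3 = -8 + (t/3 + z/3) = -8 + t/3 + z/3)
(8 + n(B(1), -4))*H = (8 + (-8 + (⅓)*(-4) + ((⅓)*1)/3))*0 = (8 + (-8 - 4/3 + (⅓)*(⅓)))*0 = (8 + (-8 - 4/3 + ⅑))*0 = (8 - 83/9)*0 = -11/9*0 = 0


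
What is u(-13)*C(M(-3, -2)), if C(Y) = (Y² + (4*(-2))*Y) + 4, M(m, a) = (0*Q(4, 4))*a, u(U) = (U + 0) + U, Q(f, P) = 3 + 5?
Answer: -104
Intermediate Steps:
Q(f, P) = 8
u(U) = 2*U (u(U) = U + U = 2*U)
M(m, a) = 0 (M(m, a) = (0*8)*a = 0*a = 0)
C(Y) = 4 + Y² - 8*Y (C(Y) = (Y² - 8*Y) + 4 = 4 + Y² - 8*Y)
u(-13)*C(M(-3, -2)) = (2*(-13))*(4 + 0² - 8*0) = -26*(4 + 0 + 0) = -26*4 = -104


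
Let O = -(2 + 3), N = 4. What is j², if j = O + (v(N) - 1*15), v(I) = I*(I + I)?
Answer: 144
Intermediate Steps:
v(I) = 2*I² (v(I) = I*(2*I) = 2*I²)
O = -5 (O = -1*5 = -5)
j = 12 (j = -5 + (2*4² - 1*15) = -5 + (2*16 - 15) = -5 + (32 - 15) = -5 + 17 = 12)
j² = 12² = 144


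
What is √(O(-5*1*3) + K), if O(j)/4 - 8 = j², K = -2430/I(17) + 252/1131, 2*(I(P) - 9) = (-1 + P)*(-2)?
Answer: √8909913194/2639 ≈ 35.768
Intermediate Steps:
I(P) = 10 - P (I(P) = 9 + ((-1 + P)*(-2))/2 = 9 + (2 - 2*P)/2 = 9 + (1 - P) = 10 - P)
K = 916698/2639 (K = -2430/(10 - 1*17) + 252/1131 = -2430/(10 - 17) + 252*(1/1131) = -2430/(-7) + 84/377 = -2430*(-⅐) + 84/377 = 2430/7 + 84/377 = 916698/2639 ≈ 347.37)
O(j) = 32 + 4*j²
√(O(-5*1*3) + K) = √((32 + 4*(-5*1*3)²) + 916698/2639) = √((32 + 4*(-5*3)²) + 916698/2639) = √((32 + 4*(-15)²) + 916698/2639) = √((32 + 4*225) + 916698/2639) = √((32 + 900) + 916698/2639) = √(932 + 916698/2639) = √(3376246/2639) = √8909913194/2639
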